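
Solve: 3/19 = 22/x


Cross multiply: 3 × x = 19 × 22
3x = 418
x = 418 / 3
= 139.33

139.33


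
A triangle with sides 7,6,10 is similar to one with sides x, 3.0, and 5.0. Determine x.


Scale factor = 3.0/6 = 0.5
Missing side = 7 × 0.5
= 3.5

3.5


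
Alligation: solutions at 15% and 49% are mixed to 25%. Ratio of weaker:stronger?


Let x parts of 15% mix with y parts of 49%.
15x + 49y = 25(x + y)
15x + 49y = 25x + 25y
x(15 - 25) = y(25 - 49)
x/y = (49 - 25)/(25 - 15) = 24/10
Simplify: 12:5
= 12:5

12:5


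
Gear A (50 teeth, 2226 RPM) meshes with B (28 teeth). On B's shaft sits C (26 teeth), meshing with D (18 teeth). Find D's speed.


Stage 1: RPM_B = RPM_A × t_A/t_B = 2226 × 50/28 = 111300/28 = 3975.00
B and C share a shaft → RPM_C = RPM_B
Stage 2: RPM_D = RPM_C × t_C/t_D = RPM_A × (t_A×t_C)/(t_B×t_D)
Overall ratio = (50×26)/(28×18) = 1300/504
RPM_D = 2226 × 1300/504 = 2893800/504
≈ 5741.67 RPM

5741.67 RPM


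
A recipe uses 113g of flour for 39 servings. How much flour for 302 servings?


Direct proportion: y/x = constant
k = 113/39 ≈ 2.8974
y₂ = k × 302 = 113 × 302 / 39 = 34126/39
≈ 875.03

875.03


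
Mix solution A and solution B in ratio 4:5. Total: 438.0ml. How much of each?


Total parts = 4 + 5 = 9
solution A: 438.0 × 4/9 = 194.7ml
solution B: 438.0 × 5/9 = 243.3ml
= 194.7ml and 243.3ml

194.7ml and 243.3ml


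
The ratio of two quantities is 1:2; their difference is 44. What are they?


Let A = 1k, B = 2k.
2k - 1k = 44
1k = 44 → k = 44/1 = 44
A = 1×44 = 44, B = 2×44 = 88
= A = 44, B = 88

A = 44, B = 88


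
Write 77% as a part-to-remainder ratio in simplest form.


77% means 77 parts out of 100; remainder = 23
Part : remainder = 77:23
GCD = 1
= 77:23

77:23


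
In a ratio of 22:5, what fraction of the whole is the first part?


Total parts = 22 + 5 = 27
First part: 22/27 = 22/27
= 22/27

22/27


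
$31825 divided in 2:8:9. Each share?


Total parts = 2 + 8 + 9 = 19
Part 1: 31825 × 2/19 = 3350.00
Part 2: 31825 × 8/19 = 13400.00
Part 3: 31825 × 9/19 = 15075.00
= Part 1: $3350.00, Part 2: $13400.00, Part 3: $15075.00

Part 1: $3350.00, Part 2: $13400.00, Part 3: $15075.00


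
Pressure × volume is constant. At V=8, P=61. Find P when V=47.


Inverse proportion: x × y = constant
k = 8 × 61 = 488
y₂ = k / 47 = 488 / 47
= 10.38

10.38


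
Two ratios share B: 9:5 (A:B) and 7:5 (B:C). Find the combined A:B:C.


Match B: multiply A:B by 7 → 63:35
Multiply B:C by 5 → 35:25
Combined: 63:35:25
GCD = 1
= 63:35:25

63:35:25


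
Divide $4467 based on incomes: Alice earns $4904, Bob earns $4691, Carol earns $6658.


Total income = 4904 + 4691 + 6658 = $16253
Alice: $4467 × 4904/16253 = $1347.82
Bob: $4467 × 4691/16253 = $1289.28
Carol: $4467 × 6658/16253 = $1829.90
= Alice: $1347.82, Bob: $1289.28, Carol: $1829.90

Alice: $1347.82, Bob: $1289.28, Carol: $1829.90


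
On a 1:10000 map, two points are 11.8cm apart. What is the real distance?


Real distance = map distance × scale
= 11.8cm × 10000
= 118000 cm = 1180.0 m
= 1.180 km

1.180 km


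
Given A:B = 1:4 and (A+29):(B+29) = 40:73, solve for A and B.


Let A = 1k, B = 4k.
(1k + 29) / (4k + 29) = 40/73
Cross-multiply: 73(1k + 29) = 40(4k + 29)
73k + 2117 = 160k + 1160
73k - 160k = 1160 - 2117
-87k = -957
k = -957/-87 = 11
A = 1×11 = 11, B = 4×11 = 44
= A = 11, B = 44

A = 11, B = 44


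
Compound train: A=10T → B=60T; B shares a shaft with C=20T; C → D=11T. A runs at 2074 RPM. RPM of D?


Stage 1: RPM_B = RPM_A × t_A/t_B = 2074 × 10/60 = 20740/60 ≈ 345.67
B and C share a shaft → RPM_C = RPM_B
Stage 2: RPM_D = RPM_C × t_C/t_D = RPM_A × (t_A×t_C)/(t_B×t_D)
Overall ratio = (10×20)/(60×11) = 200/660
RPM_D = 2074 × 200/660 = 414800/660
≈ 628.48 RPM

628.48 RPM


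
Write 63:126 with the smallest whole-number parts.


GCD(63, 126) = 63
63/63 : 126/63
= 1:2

1:2


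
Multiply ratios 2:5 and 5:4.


Compound ratio = (2×5) : (5×4)
= 10:20
GCD = 10
= 1:2

1:2


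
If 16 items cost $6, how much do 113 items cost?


Direct proportion: y/x = constant
k = 6/16 = 0.3750
y₂ = k × 113 = 6 × 113 / 16 = 678/16
≈ 42.38

42.38


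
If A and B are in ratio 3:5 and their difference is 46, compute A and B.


Let A = 3k, B = 5k.
5k - 3k = 46
2k = 46 → k = 46/2 = 23
A = 3×23 = 69, B = 5×23 = 115
= A = 69, B = 115

A = 69, B = 115


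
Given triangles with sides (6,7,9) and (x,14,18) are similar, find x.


Scale factor = 14/7 = 2
Missing side = 6 × 2
= 12.0

12.0


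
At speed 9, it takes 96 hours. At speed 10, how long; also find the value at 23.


Inverse proportion: x × y = constant
k = 9 × 96 = 864
At x=10: k/10 = 86.40
At x=23: k/23 = 37.57
= 86.40 and 37.57

86.40 and 37.57


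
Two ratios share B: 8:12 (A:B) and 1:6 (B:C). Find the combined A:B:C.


Match B: multiply A:B by 1 → 8:12
Multiply B:C by 12 → 12:72
Combined: 8:12:72
GCD = 4
= 2:3:18

2:3:18


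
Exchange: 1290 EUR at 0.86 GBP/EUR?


Amount × rate = 1290 × 0.86
= 1109.40 GBP

1109.40 GBP


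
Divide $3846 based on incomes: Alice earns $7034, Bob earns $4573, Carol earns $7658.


Total income = 7034 + 4573 + 7658 = $19265
Alice: $3846 × 7034/19265 = $1404.24
Bob: $3846 × 4573/19265 = $912.94
Carol: $3846 × 7658/19265 = $1528.82
= Alice: $1404.24, Bob: $912.94, Carol: $1528.82

Alice: $1404.24, Bob: $912.94, Carol: $1528.82


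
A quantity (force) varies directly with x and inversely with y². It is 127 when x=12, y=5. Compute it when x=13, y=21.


z = k·x/y²
Solve for k using the known point: k = z·y²/x = 127×25/12 = 3175/12 ≈ 264.5833
Now evaluate at x=13, y=21:
z = k × 13 / 441 = (3175 × 13) / (12 × 441) = 41275/5292
≈ 7.7995

7.7995


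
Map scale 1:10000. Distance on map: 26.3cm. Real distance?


Real distance = map distance × scale
= 26.3cm × 10000
= 263000 cm = 2630.0 m
= 2.630 km

2.630 km


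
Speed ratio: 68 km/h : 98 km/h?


Ratio = 68:98
GCD = 2
Simplified = 34:49
Time ratio (same distance) = 49:34
Speed ratio = 34:49

34:49


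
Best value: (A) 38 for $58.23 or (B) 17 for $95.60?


Deal A: $58.23/38 = $1.5324/unit
Deal B: $95.60/17 = $5.6235/unit
A is cheaper per unit
= Deal A

Deal A


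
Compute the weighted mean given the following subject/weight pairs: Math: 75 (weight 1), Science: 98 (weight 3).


Numerator = 75×1 + 98×3
= 75 + 294
= 369
Total weight = 4
Weighted avg = 369/4
= 92.25

92.25


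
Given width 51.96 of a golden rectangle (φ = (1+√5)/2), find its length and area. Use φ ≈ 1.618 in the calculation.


φ = (1 + √5) / 2 ≈ 1.618
Length = width × φ = 51.96 × 1.618 = 84.07128
≈ 84.07
Area = width × length = 51.96 × 84.07128 = 4368.3437088 ≈ 4368.34
= Length: 84.07, Area: 4368.34

Length: 84.07, Area: 4368.34


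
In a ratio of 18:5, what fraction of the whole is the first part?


Total parts = 18 + 5 = 23
First part: 18/23 = 18/23
= 18/23

18/23


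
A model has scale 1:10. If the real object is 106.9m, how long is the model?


Model size = real / scale
= 106.9 / 10
= 10.6900 m

10.6900 m


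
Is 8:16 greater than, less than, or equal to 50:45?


8/16 = 0.5000
50/45 = 1.1111
0.5000 < 1.1111, so 8:16 is less
= less than

less than


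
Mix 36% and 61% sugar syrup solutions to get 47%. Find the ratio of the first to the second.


Let x parts of 36% mix with y parts of 61%.
36x + 61y = 47(x + y)
36x + 61y = 47x + 47y
x(36 - 47) = y(47 - 61)
x/y = (61 - 47)/(47 - 36) = 14/11
Simplify: 14:11
= 14:11

14:11


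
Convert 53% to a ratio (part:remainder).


53% means 53 parts out of 100; remainder = 47
Part : remainder = 53:47
GCD = 1
= 53:47

53:47


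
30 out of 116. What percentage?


Percentage = (part / whole) × 100
= (30 / 116) × 100
≈ 25.86%

25.86%


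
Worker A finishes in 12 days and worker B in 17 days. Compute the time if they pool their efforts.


Rate of A = 1/12 per day
Rate of B = 1/17 per day
Combined rate = 1/12 + 1/17 = 29/204 ≈ 0.1422 per day
Days = 1 / combined rate = 204/29
≈ 7.03 days

7.03 days


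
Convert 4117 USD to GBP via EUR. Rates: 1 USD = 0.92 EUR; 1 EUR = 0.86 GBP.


Step 1: 4117 USD × 0.92 = 3787.64 EUR
Step 2: 3787.64 EUR × 0.86 = 3257.37 GBP
Implied rate USD→GBP = 0.92 × 0.86 = 0.7912
= 3257.37 GBP

3257.37 GBP


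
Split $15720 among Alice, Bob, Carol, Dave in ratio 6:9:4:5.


Total parts = 6 + 9 + 4 + 5 = 24
Alice: 15720 × 6/24 = 3930.00
Bob: 15720 × 9/24 = 5895.00
Carol: 15720 × 4/24 = 2620.00
Dave: 15720 × 5/24 = 3275.00
= Alice: $3930.00, Bob: $5895.00, Carol: $2620.00, Dave: $3275.00

Alice: $3930.00, Bob: $5895.00, Carol: $2620.00, Dave: $3275.00


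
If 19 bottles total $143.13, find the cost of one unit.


Unit rate = total / quantity
= 143.13 / 19
= $7.53 per unit

$7.53 per unit


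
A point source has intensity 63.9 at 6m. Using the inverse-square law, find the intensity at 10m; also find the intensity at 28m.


I₁d₁² = I₂d₂²
I at 10m = 63.9 × (6/10)² = 63.9 × 36/100 = 2300.4/100 = 23.0040
I at 28m = 63.9 × (6/28)² = 63.9 × 36/784 = 2300.4/784 ≈ 2.9342
= 23.0040 and 2.9342

23.0040 and 2.9342


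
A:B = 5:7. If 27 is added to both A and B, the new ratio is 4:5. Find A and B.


Let A = 5k, B = 7k.
(5k + 27) / (7k + 27) = 4/5
Cross-multiply: 5(5k + 27) = 4(7k + 27)
25k + 135 = 28k + 108
25k - 28k = 108 - 135
-3k = -27
k = -27/-3 = 9
A = 5×9 = 45, B = 7×9 = 63
= A = 45, B = 63

A = 45, B = 63


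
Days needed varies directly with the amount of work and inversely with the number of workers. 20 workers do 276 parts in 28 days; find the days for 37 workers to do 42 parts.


Days ∝ work / workers, so d₂ = d₁ × (m₁/m₂) × (w₂/w₁)
Workers factor (inverse): 20/37 ≈ 0.5405
Work factor (direct): 42/276 ≈ 0.1522
d₂ = 28 × 20/37 × 42/276 = (28 × 20 × 42) / (37 × 276) = 23520/10212
≈ 2.30 days

2.30 days


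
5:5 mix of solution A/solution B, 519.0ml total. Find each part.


Total parts = 5 + 5 = 10
solution A: 519.0 × 5/10 = 259.5ml
solution B: 519.0 × 5/10 = 259.5ml
= 259.5ml and 259.5ml

259.5ml and 259.5ml


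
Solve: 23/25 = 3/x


Cross multiply: 23 × x = 25 × 3
23x = 75
x = 75 / 23
= 3.26

3.26


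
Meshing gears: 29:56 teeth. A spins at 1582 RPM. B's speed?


Gear ratio = 29:56 = 29:56
RPM_B = RPM_A × (teeth_A / teeth_B)
= 1582 × (29/56)
= 819.3 RPM

819.3 RPM


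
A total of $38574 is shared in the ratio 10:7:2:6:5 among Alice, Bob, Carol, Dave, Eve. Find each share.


Total parts = 10 + 7 + 2 + 6 + 5 = 30
Alice: 38574 × 10/30 = 12858.00
Bob: 38574 × 7/30 = 9000.60
Carol: 38574 × 2/30 = 2571.60
Dave: 38574 × 6/30 = 7714.80
Eve: 38574 × 5/30 = 6429.00
= Alice: $12858.00, Bob: $9000.60, Carol: $2571.60, Dave: $7714.80, Eve: $6429.00

Alice: $12858.00, Bob: $9000.60, Carol: $2571.60, Dave: $7714.80, Eve: $6429.00


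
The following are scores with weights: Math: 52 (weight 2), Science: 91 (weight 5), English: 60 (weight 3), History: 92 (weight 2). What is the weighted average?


Numerator = 52×2 + 91×5 + 60×3 + 92×2
= 104 + 455 + 180 + 184
= 923
Total weight = 12
Weighted avg = 923/12
= 76.92

76.92


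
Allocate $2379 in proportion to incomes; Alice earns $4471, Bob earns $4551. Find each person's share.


Total income = 4471 + 4551 = $9022
Alice: $2379 × 4471/9022 = $1178.95
Bob: $2379 × 4551/9022 = $1200.05
= Alice: $1178.95, Bob: $1200.05

Alice: $1178.95, Bob: $1200.05


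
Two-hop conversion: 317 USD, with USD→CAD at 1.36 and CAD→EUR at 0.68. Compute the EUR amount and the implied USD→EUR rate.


Step 1: 317 USD × 1.36 = 431.12 CAD
Step 2: 431.12 CAD × 0.68 = 293.16 EUR
Implied rate USD→EUR = 1.36 × 0.68 = 0.9248
= 293.16 EUR; implied rate 0.9248 EUR/USD

293.16 EUR; implied rate 0.9248 EUR/USD


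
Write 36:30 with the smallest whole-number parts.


GCD(36, 30) = 6
36/6 : 30/6
= 6:5

6:5


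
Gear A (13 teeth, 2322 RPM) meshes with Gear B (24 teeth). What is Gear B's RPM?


Gear ratio = 13:24 = 13:24
RPM_B = RPM_A × (teeth_A / teeth_B)
= 2322 × (13/24)
= 1257.8 RPM

1257.8 RPM


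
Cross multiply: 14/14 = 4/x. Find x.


Cross multiply: 14 × x = 14 × 4
14x = 56
x = 56 / 14
= 4.00

4.00


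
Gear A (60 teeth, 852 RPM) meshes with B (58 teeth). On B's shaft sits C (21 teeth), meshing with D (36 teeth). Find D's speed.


Stage 1: RPM_B = RPM_A × t_A/t_B = 852 × 60/58 = 51120/58 ≈ 881.38
B and C share a shaft → RPM_C = RPM_B
Stage 2: RPM_D = RPM_C × t_C/t_D = RPM_A × (t_A×t_C)/(t_B×t_D)
Overall ratio = (60×21)/(58×36) = 1260/2088
RPM_D = 852 × 1260/2088 = 1073520/2088
≈ 514.14 RPM

514.14 RPM


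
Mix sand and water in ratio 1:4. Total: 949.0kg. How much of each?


Total parts = 1 + 4 = 5
sand: 949.0 × 1/5 = 189.8kg
water: 949.0 × 4/5 = 759.2kg
= 189.8kg and 759.2kg

189.8kg and 759.2kg


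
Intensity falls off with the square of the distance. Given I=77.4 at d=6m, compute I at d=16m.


I₁d₁² = I₂d₂²
I₂ = I₁ × (d₁/d₂)²
= 77.4 × (6/16)²
= 77.4 × 36/256
= 2786.4/256
≈ 10.8844

10.8844


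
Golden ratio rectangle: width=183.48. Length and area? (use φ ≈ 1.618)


φ = (1 + √5) / 2 ≈ 1.618
Length = width × φ = 183.48 × 1.618 = 296.87064
≈ 296.87
Area = width × length = 183.48 × 296.87064 = 54469.8250272 ≈ 54469.83
= Length: 296.87, Area: 54469.83

Length: 296.87, Area: 54469.83


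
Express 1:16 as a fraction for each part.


Total parts = 1 + 16 = 17
First part: 1/17 = 1/17
Second part: 16/17 = 16/17
= 1/17 and 16/17

1/17 and 16/17


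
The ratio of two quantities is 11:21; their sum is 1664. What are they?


Let A = 11k, B = 21k.
11k + 21k = 1664
32k = 1664 → k = 1664/32 = 52
A = 11×52 = 572, B = 21×52 = 1092
= A = 572, B = 1092

A = 572, B = 1092


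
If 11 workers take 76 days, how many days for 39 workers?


Inverse proportion: x × y = constant
k = 11 × 76 = 836
y₂ = k / 39 = 836 / 39
= 21.44

21.44


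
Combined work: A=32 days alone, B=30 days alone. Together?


Rate of A = 1/32 per day
Rate of B = 1/30 per day
Combined rate = 1/32 + 1/30 = 62/960 ≈ 0.0646 per day
Days = 1 / combined rate = 960/62
≈ 15.48 days

15.48 days


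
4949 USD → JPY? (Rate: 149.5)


Amount × rate = 4949 × 149.5
= 739875.50 JPY

739875.50 JPY


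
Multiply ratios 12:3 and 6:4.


Compound ratio = (12×6) : (3×4)
= 72:12
GCD = 12
= 6:1

6:1


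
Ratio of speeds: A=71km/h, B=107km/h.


Ratio = 71:107
GCD = 1
Simplified = 71:107
Time ratio (same distance) = 107:71
Speed ratio = 71:107

71:107


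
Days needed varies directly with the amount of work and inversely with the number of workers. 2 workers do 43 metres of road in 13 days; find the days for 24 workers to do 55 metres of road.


Days ∝ work / workers, so d₂ = d₁ × (m₁/m₂) × (w₂/w₁)
Workers factor (inverse): 2/24 ≈ 0.0833
Work factor (direct): 55/43 ≈ 1.2791
d₂ = 13 × 2/24 × 55/43 = (13 × 2 × 55) / (24 × 43) = 1430/1032
≈ 1.39 days

1.39 days


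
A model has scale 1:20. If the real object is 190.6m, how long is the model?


Model size = real / scale
= 190.6 / 20
= 9.5300 m

9.5300 m


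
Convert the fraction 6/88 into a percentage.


Percentage = (part / whole) × 100
= (6 / 88) × 100
≈ 6.82%

6.82%


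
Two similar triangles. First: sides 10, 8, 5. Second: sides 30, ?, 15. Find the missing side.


Scale factor = 30/10 = 3
Missing side = 8 × 3
= 24.0

24.0


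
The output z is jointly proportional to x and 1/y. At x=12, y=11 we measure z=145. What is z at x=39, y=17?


z = k·x/y
Solve for k using the known point: k = z·y/x = 145×11/12 = 1595/12 ≈ 132.9167
Now evaluate at x=39, y=17:
z = k × 39 / 17 = (1595 × 39) / (12 × 17) = 62205/204
≈ 304.9265

304.9265


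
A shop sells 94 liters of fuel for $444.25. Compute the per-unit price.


Unit rate = total / quantity
= 444.25 / 94
= $4.73 per unit

$4.73 per unit


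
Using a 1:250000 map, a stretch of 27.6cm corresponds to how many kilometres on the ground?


Real distance = map distance × scale
= 27.6cm × 250000
= 6900000 cm = 69000.0 m
= 69.000 km

69.000 km


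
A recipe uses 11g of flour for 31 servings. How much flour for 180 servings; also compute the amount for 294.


Direct proportion: y/x = constant
k = 11/31 ≈ 0.3548
y at x=180: k × 180 = 11 × 180 / 31 = 1980/31 ≈ 63.87
y at x=294: k × 294 = 11 × 294 / 31 = 3234/31 ≈ 104.32
= 63.87 and 104.32

63.87 and 104.32


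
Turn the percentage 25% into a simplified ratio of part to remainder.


25% means 25 parts out of 100; remainder = 75
Part : remainder = 25:75
GCD = 25
= 1:3

1:3


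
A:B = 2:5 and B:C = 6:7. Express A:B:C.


Match B: multiply A:B by 6 → 12:30
Multiply B:C by 5 → 30:35
Combined: 12:30:35
GCD = 1
= 12:30:35

12:30:35


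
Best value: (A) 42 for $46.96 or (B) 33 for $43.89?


Deal A: $46.96/42 = $1.1181/unit
Deal B: $43.89/33 = $1.3300/unit
A is cheaper per unit
= Deal A

Deal A


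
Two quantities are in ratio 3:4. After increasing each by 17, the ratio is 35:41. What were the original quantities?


Let A = 3k, B = 4k.
(3k + 17) / (4k + 17) = 35/41
Cross-multiply: 41(3k + 17) = 35(4k + 17)
123k + 697 = 140k + 595
123k - 140k = 595 - 697
-17k = -102
k = -102/-17 = 6
A = 3×6 = 18, B = 4×6 = 24
= A = 18, B = 24

A = 18, B = 24


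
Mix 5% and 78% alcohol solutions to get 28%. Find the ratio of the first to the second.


Let x parts of 5% mix with y parts of 78%.
5x + 78y = 28(x + y)
5x + 78y = 28x + 28y
x(5 - 28) = y(28 - 78)
x/y = (78 - 28)/(28 - 5) = 50/23
Simplify: 50:23
= 50:23

50:23


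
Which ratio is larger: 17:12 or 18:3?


17/12 = 1.4167
18/3 = 6.0000
1.4167 < 6.0000, so 17:12 is less
= 18:3

18:3


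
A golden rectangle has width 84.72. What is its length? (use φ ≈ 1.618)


φ = (1 + √5) / 2 ≈ 1.618
Length = width × φ = 84.72 × 1.618 = 137.07696
≈ 137.08

137.08


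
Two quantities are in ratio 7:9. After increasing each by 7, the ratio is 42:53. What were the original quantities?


Let A = 7k, B = 9k.
(7k + 7) / (9k + 7) = 42/53
Cross-multiply: 53(7k + 7) = 42(9k + 7)
371k + 371 = 378k + 294
371k - 378k = 294 - 371
-7k = -77
k = -77/-7 = 11
A = 7×11 = 77, B = 9×11 = 99
= A = 77, B = 99

A = 77, B = 99


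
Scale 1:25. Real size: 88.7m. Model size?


Model size = real / scale
= 88.7 / 25
= 3.5480 m

3.5480 m


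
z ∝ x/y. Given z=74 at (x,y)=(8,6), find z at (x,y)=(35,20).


z = k·x/y
Solve for k using the known point: k = z·y/x = 74×6/8 = 444/8 = 55.5000
Now evaluate at x=35, y=20:
z = k × 35 / 20 = (444 × 35) / (8 × 20) = 15540/160
= 97.1250

97.1250


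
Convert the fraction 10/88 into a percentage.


Percentage = (part / whole) × 100
= (10 / 88) × 100
≈ 11.36%

11.36%


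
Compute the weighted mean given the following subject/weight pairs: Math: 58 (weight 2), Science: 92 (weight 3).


Numerator = 58×2 + 92×3
= 116 + 276
= 392
Total weight = 5
Weighted avg = 392/5
= 78.40

78.40


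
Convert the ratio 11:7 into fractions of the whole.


Total parts = 11 + 7 = 18
First part: 11/18 = 11/18
Second part: 7/18 = 7/18
= 11/18 and 7/18

11/18 and 7/18


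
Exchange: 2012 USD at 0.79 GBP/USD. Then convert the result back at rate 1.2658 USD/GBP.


Amount × rate = 2012 × 0.79 = 1589.48 GBP
Round-trip: 1589.48 × 1.2658 = 2011.96 USD
= 1589.48 GBP, then 2011.96 USD

1589.48 GBP, then 2011.96 USD


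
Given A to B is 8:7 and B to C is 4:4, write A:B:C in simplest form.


Match B: multiply A:B by 4 → 32:28
Multiply B:C by 7 → 28:28
Combined: 32:28:28
GCD = 4
= 8:7:7

8:7:7


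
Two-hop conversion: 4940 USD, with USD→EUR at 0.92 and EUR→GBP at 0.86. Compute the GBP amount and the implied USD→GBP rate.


Step 1: 4940 USD × 0.92 = 4544.80 EUR
Step 2: 4544.80 EUR × 0.86 = 3908.53 GBP
Implied rate USD→GBP = 0.92 × 0.86 = 0.7912
= 3908.53 GBP; implied rate 0.7912 GBP/USD

3908.53 GBP; implied rate 0.7912 GBP/USD


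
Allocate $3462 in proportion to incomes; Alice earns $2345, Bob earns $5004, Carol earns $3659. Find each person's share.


Total income = 2345 + 5004 + 3659 = $11008
Alice: $3462 × 2345/11008 = $737.50
Bob: $3462 × 5004/11008 = $1573.75
Carol: $3462 × 3659/11008 = $1150.75
= Alice: $737.50, Bob: $1573.75, Carol: $1150.75

Alice: $737.50, Bob: $1573.75, Carol: $1150.75


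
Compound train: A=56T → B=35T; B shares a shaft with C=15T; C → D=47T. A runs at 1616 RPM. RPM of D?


Stage 1: RPM_B = RPM_A × t_A/t_B = 1616 × 56/35 = 90496/35 = 2585.60
B and C share a shaft → RPM_C = RPM_B
Stage 2: RPM_D = RPM_C × t_C/t_D = RPM_A × (t_A×t_C)/(t_B×t_D)
Overall ratio = (56×15)/(35×47) = 840/1645
RPM_D = 1616 × 840/1645 = 1357440/1645
≈ 825.19 RPM

825.19 RPM


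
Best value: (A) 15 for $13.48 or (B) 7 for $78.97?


Deal A: $13.48/15 = $0.8987/unit
Deal B: $78.97/7 = $11.2814/unit
A is cheaper per unit
= Deal A

Deal A


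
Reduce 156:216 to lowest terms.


GCD(156, 216) = 12
156/12 : 216/12
= 13:18

13:18


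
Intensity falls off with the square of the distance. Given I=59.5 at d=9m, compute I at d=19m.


I₁d₁² = I₂d₂²
I₂ = I₁ × (d₁/d₂)²
= 59.5 × (9/19)²
= 59.5 × 81/361
= 4819.5/361
≈ 13.3504

13.3504


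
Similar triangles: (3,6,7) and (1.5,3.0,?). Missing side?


Scale factor = 1.5/3 = 0.5
Missing side = 7 × 0.5
= 3.5

3.5


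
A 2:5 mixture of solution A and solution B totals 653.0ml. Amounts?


Total parts = 2 + 5 = 7
solution A: 653.0 × 2/7 = 186.6ml
solution B: 653.0 × 5/7 = 466.4ml
= 186.6ml and 466.4ml

186.6ml and 466.4ml


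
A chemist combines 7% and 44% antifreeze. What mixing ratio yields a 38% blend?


Let x parts of 7% mix with y parts of 44%.
7x + 44y = 38(x + y)
7x + 44y = 38x + 38y
x(7 - 38) = y(38 - 44)
x/y = (44 - 38)/(38 - 7) = 6/31
Simplify: 6:31
= 6:31

6:31


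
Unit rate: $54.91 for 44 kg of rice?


Unit rate = total / quantity
= 54.91 / 44
= $1.25 per unit

$1.25 per unit


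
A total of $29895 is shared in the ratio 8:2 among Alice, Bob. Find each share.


Total parts = 8 + 2 = 10
Alice: 29895 × 8/10 = 23916.00
Bob: 29895 × 2/10 = 5979.00
= Alice: $23916.00, Bob: $5979.00

Alice: $23916.00, Bob: $5979.00


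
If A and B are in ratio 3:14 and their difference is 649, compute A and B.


Let A = 3k, B = 14k.
14k - 3k = 649
11k = 649 → k = 649/11 = 59
A = 3×59 = 177, B = 14×59 = 826
= A = 177, B = 826

A = 177, B = 826


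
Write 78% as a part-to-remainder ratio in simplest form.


78% means 78 parts out of 100; remainder = 22
Part : remainder = 78:22
GCD = 2
= 39:11

39:11


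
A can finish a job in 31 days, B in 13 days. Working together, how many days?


Rate of A = 1/31 per day
Rate of B = 1/13 per day
Combined rate = 1/31 + 1/13 = 44/403 ≈ 0.1092 per day
Days = 1 / combined rate = 403/44
≈ 9.16 days

9.16 days


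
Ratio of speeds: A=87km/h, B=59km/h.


Ratio = 87:59
GCD = 1
Simplified = 87:59
Time ratio (same distance) = 59:87
Speed ratio = 87:59

87:59


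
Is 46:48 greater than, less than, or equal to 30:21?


46/48 = 0.9583
30/21 = 1.4286
0.9583 < 1.4286, so 46:48 is less
= less than

less than


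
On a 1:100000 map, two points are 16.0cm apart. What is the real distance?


Real distance = map distance × scale
= 16.0cm × 100000
= 1600000 cm = 16000.0 m
= 16.000 km

16.000 km


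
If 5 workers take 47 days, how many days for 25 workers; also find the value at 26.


Inverse proportion: x × y = constant
k = 5 × 47 = 235
At x=25: k/25 = 9.40
At x=26: k/26 = 9.04
= 9.40 and 9.04

9.40 and 9.04


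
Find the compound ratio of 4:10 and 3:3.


Compound ratio = (4×3) : (10×3)
= 12:30
GCD = 6
= 2:5

2:5


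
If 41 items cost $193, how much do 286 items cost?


Direct proportion: y/x = constant
k = 193/41 ≈ 4.7073
y₂ = k × 286 = 193 × 286 / 41 = 55198/41
≈ 1346.29

1346.29


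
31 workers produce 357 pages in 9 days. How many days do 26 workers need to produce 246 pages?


Days ∝ work / workers, so d₂ = d₁ × (m₁/m₂) × (w₂/w₁)
Workers factor (inverse): 31/26 ≈ 1.1923
Work factor (direct): 246/357 ≈ 0.6891
d₂ = 9 × 31/26 × 246/357 = (9 × 31 × 246) / (26 × 357) = 68634/9282
≈ 7.39 days

7.39 days


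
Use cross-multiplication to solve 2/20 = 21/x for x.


Cross multiply: 2 × x = 20 × 21
2x = 420
x = 420 / 2
= 210.00

210.00


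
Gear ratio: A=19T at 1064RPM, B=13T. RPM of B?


Gear ratio = 19:13 = 19:13
RPM_B = RPM_A × (teeth_A / teeth_B)
= 1064 × (19/13)
= 1555.1 RPM

1555.1 RPM


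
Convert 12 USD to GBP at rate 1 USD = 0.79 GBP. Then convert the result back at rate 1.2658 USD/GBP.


Amount × rate = 12 × 0.79 = 9.48 GBP
Round-trip: 9.48 × 1.2658 = 12.00 USD
= 9.48 GBP, then 12.00 USD

9.48 GBP, then 12.00 USD


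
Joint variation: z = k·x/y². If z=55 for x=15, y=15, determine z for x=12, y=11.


z = k·x/y²
Solve for k using the known point: k = z·y²/x = 55×225/15 = 12375/15 = 825.0000
Now evaluate at x=12, y=11:
z = k × 12 / 121 = (12375 × 12) / (15 × 121) = 148500/1815
≈ 81.8182

81.8182


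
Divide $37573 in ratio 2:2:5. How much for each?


Total parts = 2 + 2 + 5 = 9
Part 1: 37573 × 2/9 = 8349.56
Part 2: 37573 × 2/9 = 8349.56
Part 3: 37573 × 5/9 = 20873.89
= Part 1: $8349.56, Part 2: $8349.56, Part 3: $20873.89

Part 1: $8349.56, Part 2: $8349.56, Part 3: $20873.89


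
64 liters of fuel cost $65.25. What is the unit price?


Unit rate = total / quantity
= 65.25 / 64
= $1.02 per unit

$1.02 per unit


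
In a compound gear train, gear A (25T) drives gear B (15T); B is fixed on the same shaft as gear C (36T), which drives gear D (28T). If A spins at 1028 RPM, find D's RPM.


Stage 1: RPM_B = RPM_A × t_A/t_B = 1028 × 25/15 = 25700/15 ≈ 1713.33
B and C share a shaft → RPM_C = RPM_B
Stage 2: RPM_D = RPM_C × t_C/t_D = RPM_A × (t_A×t_C)/(t_B×t_D)
Overall ratio = (25×36)/(15×28) = 900/420
RPM_D = 1028 × 900/420 = 925200/420
≈ 2202.86 RPM

2202.86 RPM


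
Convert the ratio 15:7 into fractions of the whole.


Total parts = 15 + 7 = 22
First part: 15/22 = 15/22
Second part: 7/22 = 7/22
= 15/22 and 7/22

15/22 and 7/22


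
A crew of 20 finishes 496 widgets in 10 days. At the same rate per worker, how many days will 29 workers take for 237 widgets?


Days ∝ work / workers, so d₂ = d₁ × (m₁/m₂) × (w₂/w₁)
Workers factor (inverse): 20/29 ≈ 0.6897
Work factor (direct): 237/496 ≈ 0.4778
d₂ = 10 × 20/29 × 237/496 = (10 × 20 × 237) / (29 × 496) = 47400/14384
≈ 3.30 days

3.30 days


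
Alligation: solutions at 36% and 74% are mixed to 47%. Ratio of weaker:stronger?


Let x parts of 36% mix with y parts of 74%.
36x + 74y = 47(x + y)
36x + 74y = 47x + 47y
x(36 - 47) = y(47 - 74)
x/y = (74 - 47)/(47 - 36) = 27/11
Simplify: 27:11
= 27:11

27:11


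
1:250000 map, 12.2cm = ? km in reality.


Real distance = map distance × scale
= 12.2cm × 250000
= 3050000 cm = 30500.0 m
= 30.500 km

30.500 km


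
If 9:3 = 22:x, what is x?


Cross multiply: 9 × x = 3 × 22
9x = 66
x = 66 / 9
= 7.33

7.33


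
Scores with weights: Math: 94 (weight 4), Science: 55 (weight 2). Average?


Numerator = 94×4 + 55×2
= 376 + 110
= 486
Total weight = 6
Weighted avg = 486/6
= 81.00

81.00


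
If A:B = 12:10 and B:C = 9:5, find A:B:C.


Match B: multiply A:B by 9 → 108:90
Multiply B:C by 10 → 90:50
Combined: 108:90:50
GCD = 2
= 54:45:25

54:45:25


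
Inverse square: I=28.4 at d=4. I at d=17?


I₁d₁² = I₂d₂²
I₂ = I₁ × (d₁/d₂)²
= 28.4 × (4/17)²
= 28.4 × 16/289
= 454.4/289
≈ 1.5723

1.5723


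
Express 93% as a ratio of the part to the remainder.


93% means 93 parts out of 100; remainder = 7
Part : remainder = 93:7
GCD = 1
= 93:7

93:7


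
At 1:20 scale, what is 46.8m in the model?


Model size = real / scale
= 46.8 / 20
= 2.3400 m

2.3400 m


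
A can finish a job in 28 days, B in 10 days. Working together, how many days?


Rate of A = 1/28 per day
Rate of B = 1/10 per day
Combined rate = 1/28 + 1/10 = 38/280 ≈ 0.1357 per day
Days = 1 / combined rate = 280/38
≈ 7.37 days

7.37 days


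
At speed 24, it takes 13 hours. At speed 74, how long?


Inverse proportion: x × y = constant
k = 24 × 13 = 312
y₂ = k / 74 = 312 / 74
= 4.22

4.22


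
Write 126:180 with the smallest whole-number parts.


GCD(126, 180) = 18
126/18 : 180/18
= 7:10

7:10


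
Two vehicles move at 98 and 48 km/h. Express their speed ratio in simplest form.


Ratio = 98:48
GCD = 2
Simplified = 49:24
Time ratio (same distance) = 24:49
Speed ratio = 49:24

49:24


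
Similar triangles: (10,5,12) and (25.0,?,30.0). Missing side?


Scale factor = 25.0/10 = 2.5
Missing side = 5 × 2.5
= 12.5

12.5


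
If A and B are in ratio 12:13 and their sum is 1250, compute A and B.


Let A = 12k, B = 13k.
12k + 13k = 1250
25k = 1250 → k = 1250/25 = 50
A = 12×50 = 600, B = 13×50 = 650
= A = 600, B = 650

A = 600, B = 650


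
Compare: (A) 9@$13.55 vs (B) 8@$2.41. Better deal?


Deal A: $13.55/9 = $1.5056/unit
Deal B: $2.41/8 = $0.3013/unit
B is cheaper per unit
= Deal B

Deal B


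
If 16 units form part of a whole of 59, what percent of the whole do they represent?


Percentage = (part / whole) × 100
= (16 / 59) × 100
≈ 27.12%

27.12%


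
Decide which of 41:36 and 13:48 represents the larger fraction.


41/36 = 1.1389
13/48 = 0.2708
1.1389 > 0.2708, so 41:36 is greater
= 41:36

41:36


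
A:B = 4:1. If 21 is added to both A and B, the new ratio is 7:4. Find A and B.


Let A = 4k, B = 1k.
(4k + 21) / (1k + 21) = 7/4
Cross-multiply: 4(4k + 21) = 7(1k + 21)
16k + 84 = 7k + 147
16k - 7k = 147 - 84
9k = 63
k = 63/9 = 7
A = 4×7 = 28, B = 1×7 = 7
= A = 28, B = 7

A = 28, B = 7


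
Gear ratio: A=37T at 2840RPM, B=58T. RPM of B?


Gear ratio = 37:58 = 37:58
RPM_B = RPM_A × (teeth_A / teeth_B)
= 2840 × (37/58)
= 1811.7 RPM

1811.7 RPM


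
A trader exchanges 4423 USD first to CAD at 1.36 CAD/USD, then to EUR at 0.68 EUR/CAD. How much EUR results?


Step 1: 4423 USD × 1.36 = 6015.28 CAD
Step 2: 6015.28 CAD × 0.68 = 4090.39 EUR
Implied rate USD→EUR = 1.36 × 0.68 = 0.9248
= 4090.39 EUR

4090.39 EUR


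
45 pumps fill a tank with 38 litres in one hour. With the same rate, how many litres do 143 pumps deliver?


Direct proportion: y/x = constant
k = 38/45 ≈ 0.8444
y₂ = k × 143 = 38 × 143 / 45 = 5434/45
≈ 120.76

120.76


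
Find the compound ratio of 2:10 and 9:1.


Compound ratio = (2×9) : (10×1)
= 18:10
GCD = 2
= 9:5

9:5


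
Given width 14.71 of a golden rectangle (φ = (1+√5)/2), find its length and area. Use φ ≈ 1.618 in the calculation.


φ = (1 + √5) / 2 ≈ 1.618
Length = width × φ = 14.71 × 1.618 = 23.80078
≈ 23.80
Area = width × length = 14.71 × 23.80078 = 350.1094738 ≈ 350.11
= Length: 23.80, Area: 350.11

Length: 23.80, Area: 350.11


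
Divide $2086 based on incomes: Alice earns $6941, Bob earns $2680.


Total income = 6941 + 2680 = $9621
Alice: $2086 × 6941/9621 = $1504.93
Bob: $2086 × 2680/9621 = $581.07
= Alice: $1504.93, Bob: $581.07

Alice: $1504.93, Bob: $581.07


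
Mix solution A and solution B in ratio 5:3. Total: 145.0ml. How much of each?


Total parts = 5 + 3 = 8
solution A: 145.0 × 5/8 = 90.6ml
solution B: 145.0 × 3/8 = 54.4ml
= 90.6ml and 54.4ml

90.6ml and 54.4ml


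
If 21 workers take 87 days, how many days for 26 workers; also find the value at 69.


Inverse proportion: x × y = constant
k = 21 × 87 = 1827
At x=26: k/26 = 70.27
At x=69: k/69 = 26.48
= 70.27 and 26.48

70.27 and 26.48


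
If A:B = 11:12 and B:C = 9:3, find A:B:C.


Match B: multiply A:B by 9 → 99:108
Multiply B:C by 12 → 108:36
Combined: 99:108:36
GCD = 9
= 11:12:4

11:12:4


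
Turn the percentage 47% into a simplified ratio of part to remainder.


47% means 47 parts out of 100; remainder = 53
Part : remainder = 47:53
GCD = 1
= 47:53

47:53


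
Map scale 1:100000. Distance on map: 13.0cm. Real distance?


Real distance = map distance × scale
= 13.0cm × 100000
= 1300000 cm = 13000.0 m
= 13.000 km

13.000 km


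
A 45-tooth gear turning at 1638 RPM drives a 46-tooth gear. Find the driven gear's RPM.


Gear ratio = 45:46 = 45:46
RPM_B = RPM_A × (teeth_A / teeth_B)
= 1638 × (45/46)
= 1602.4 RPM

1602.4 RPM


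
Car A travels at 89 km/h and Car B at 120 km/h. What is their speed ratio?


Ratio = 89:120
GCD = 1
Simplified = 89:120
Time ratio (same distance) = 120:89
Speed ratio = 89:120

89:120


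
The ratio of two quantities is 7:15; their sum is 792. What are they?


Let A = 7k, B = 15k.
7k + 15k = 792
22k = 792 → k = 792/22 = 36
A = 7×36 = 252, B = 15×36 = 540
= A = 252, B = 540

A = 252, B = 540


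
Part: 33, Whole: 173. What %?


Percentage = (part / whole) × 100
= (33 / 173) × 100
≈ 19.08%

19.08%


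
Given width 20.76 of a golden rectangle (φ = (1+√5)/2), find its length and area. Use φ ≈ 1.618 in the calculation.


φ = (1 + √5) / 2 ≈ 1.618
Length = width × φ = 20.76 × 1.618 = 33.58968
≈ 33.59
Area = width × length = 20.76 × 33.58968 = 697.3217568 ≈ 697.32
= Length: 33.59, Area: 697.32

Length: 33.59, Area: 697.32


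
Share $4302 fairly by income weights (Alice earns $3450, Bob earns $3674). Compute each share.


Total income = 3450 + 3674 = $7124
Alice: $4302 × 3450/7124 = $2083.37
Bob: $4302 × 3674/7124 = $2218.63
= Alice: $2083.37, Bob: $2218.63

Alice: $2083.37, Bob: $2218.63


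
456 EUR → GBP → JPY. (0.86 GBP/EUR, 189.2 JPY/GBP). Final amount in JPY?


Step 1: 456 EUR × 0.86 = 392.16 GBP
Step 2: 392.16 GBP × 189.2 = 74196.67 JPY
Implied rate EUR→JPY = 0.86 × 189.2 = 162.7120
= 74196.67 JPY

74196.67 JPY


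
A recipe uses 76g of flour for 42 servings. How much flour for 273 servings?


Direct proportion: y/x = constant
k = 76/42 ≈ 1.8095
y₂ = k × 273 = 76 × 273 / 42 = 20748/42
= 494.00

494.00


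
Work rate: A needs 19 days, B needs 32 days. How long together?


Rate of A = 1/19 per day
Rate of B = 1/32 per day
Combined rate = 1/19 + 1/32 = 51/608 ≈ 0.0839 per day
Days = 1 / combined rate = 608/51
≈ 11.92 days

11.92 days


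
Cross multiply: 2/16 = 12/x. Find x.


Cross multiply: 2 × x = 16 × 12
2x = 192
x = 192 / 2
= 96.00

96.00


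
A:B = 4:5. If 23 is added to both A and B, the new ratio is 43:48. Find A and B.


Let A = 4k, B = 5k.
(4k + 23) / (5k + 23) = 43/48
Cross-multiply: 48(4k + 23) = 43(5k + 23)
192k + 1104 = 215k + 989
192k - 215k = 989 - 1104
-23k = -115
k = -115/-23 = 5
A = 4×5 = 20, B = 5×5 = 25
= A = 20, B = 25

A = 20, B = 25


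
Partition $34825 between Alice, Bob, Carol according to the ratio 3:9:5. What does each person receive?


Total parts = 3 + 9 + 5 = 17
Alice: 34825 × 3/17 = 6145.59
Bob: 34825 × 9/17 = 18436.76
Carol: 34825 × 5/17 = 10242.65
= Alice: $6145.59, Bob: $18436.76, Carol: $10242.65

Alice: $6145.59, Bob: $18436.76, Carol: $10242.65


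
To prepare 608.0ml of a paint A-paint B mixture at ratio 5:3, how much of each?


Total parts = 5 + 3 = 8
paint A: 608.0 × 5/8 = 380.0ml
paint B: 608.0 × 3/8 = 228.0ml
= 380.0ml and 228.0ml

380.0ml and 228.0ml


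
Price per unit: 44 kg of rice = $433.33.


Unit rate = total / quantity
= 433.33 / 44
= $9.85 per unit

$9.85 per unit


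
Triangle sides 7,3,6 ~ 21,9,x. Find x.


Scale factor = 21/7 = 3
Missing side = 6 × 3
= 18.0

18.0


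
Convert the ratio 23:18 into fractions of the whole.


Total parts = 23 + 18 = 41
First part: 23/41 = 23/41
Second part: 18/41 = 18/41
= 23/41 and 18/41

23/41 and 18/41


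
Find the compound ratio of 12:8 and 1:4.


Compound ratio = (12×1) : (8×4)
= 12:32
GCD = 4
= 3:8

3:8


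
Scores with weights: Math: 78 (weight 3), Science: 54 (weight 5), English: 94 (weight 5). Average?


Numerator = 78×3 + 54×5 + 94×5
= 234 + 270 + 470
= 974
Total weight = 13
Weighted avg = 974/13
= 74.92

74.92


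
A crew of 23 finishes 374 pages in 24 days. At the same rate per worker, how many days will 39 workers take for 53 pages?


Days ∝ work / workers, so d₂ = d₁ × (m₁/m₂) × (w₂/w₁)
Workers factor (inverse): 23/39 ≈ 0.5897
Work factor (direct): 53/374 ≈ 0.1417
d₂ = 24 × 23/39 × 53/374 = (24 × 23 × 53) / (39 × 374) = 29256/14586
≈ 2.01 days

2.01 days


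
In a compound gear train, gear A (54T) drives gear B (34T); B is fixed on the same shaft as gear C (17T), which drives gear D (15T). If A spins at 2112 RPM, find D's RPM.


Stage 1: RPM_B = RPM_A × t_A/t_B = 2112 × 54/34 = 114048/34 ≈ 3354.35
B and C share a shaft → RPM_C = RPM_B
Stage 2: RPM_D = RPM_C × t_C/t_D = RPM_A × (t_A×t_C)/(t_B×t_D)
Overall ratio = (54×17)/(34×15) = 918/510
RPM_D = 2112 × 918/510 = 1938816/510
= 3801.60 RPM

3801.60 RPM


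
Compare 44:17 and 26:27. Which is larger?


44/17 = 2.5882
26/27 = 0.9630
2.5882 > 0.9630, so 44:17 is greater
= 44:17

44:17


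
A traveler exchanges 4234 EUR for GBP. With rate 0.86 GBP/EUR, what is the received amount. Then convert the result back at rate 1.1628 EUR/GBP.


Amount × rate = 4234 × 0.86 = 3641.24 GBP
Round-trip: 3641.24 × 1.1628 = 4234.03 EUR
= 3641.24 GBP, then 4234.03 EUR

3641.24 GBP, then 4234.03 EUR


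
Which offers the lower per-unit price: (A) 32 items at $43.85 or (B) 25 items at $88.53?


Deal A: $43.85/32 = $1.3703/unit
Deal B: $88.53/25 = $3.5412/unit
A is cheaper per unit
= Deal A

Deal A


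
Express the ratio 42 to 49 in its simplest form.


GCD(42, 49) = 7
42/7 : 49/7
= 6:7

6:7


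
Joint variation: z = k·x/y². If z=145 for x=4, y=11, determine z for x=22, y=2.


z = k·x/y²
Solve for k using the known point: k = z·y²/x = 145×121/4 = 17545/4 = 4386.2500
Now evaluate at x=22, y=2:
z = k × 22 / 4 = (17545 × 22) / (4 × 4) = 385990/16
= 24124.3750

24124.3750


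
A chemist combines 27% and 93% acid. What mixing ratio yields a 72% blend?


Let x parts of 27% mix with y parts of 93%.
27x + 93y = 72(x + y)
27x + 93y = 72x + 72y
x(27 - 72) = y(72 - 93)
x/y = (93 - 72)/(72 - 27) = 21/45
Simplify: 7:15
= 7:15

7:15


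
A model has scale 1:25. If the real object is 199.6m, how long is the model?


Model size = real / scale
= 199.6 / 25
= 7.9840 m

7.9840 m


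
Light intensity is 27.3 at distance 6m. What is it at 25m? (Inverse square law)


I₁d₁² = I₂d₂²
I₂ = I₁ × (d₁/d₂)²
= 27.3 × (6/25)²
= 27.3 × 36/625
= 982.8/625
≈ 1.5725

1.5725


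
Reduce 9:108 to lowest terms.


GCD(9, 108) = 9
9/9 : 108/9
= 1:12

1:12


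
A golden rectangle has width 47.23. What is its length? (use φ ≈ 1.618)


φ = (1 + √5) / 2 ≈ 1.618
Length = width × φ = 47.23 × 1.618 = 76.41814
≈ 76.42

76.42


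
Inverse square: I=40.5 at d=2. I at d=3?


I₁d₁² = I₂d₂²
I₂ = I₁ × (d₁/d₂)²
= 40.5 × (2/3)²
= 40.5 × 4/9
= 162/9
= 18.0000

18.0000


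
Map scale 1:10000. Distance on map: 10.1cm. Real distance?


Real distance = map distance × scale
= 10.1cm × 10000
= 101000 cm = 1010.0 m
= 1.010 km

1.010 km


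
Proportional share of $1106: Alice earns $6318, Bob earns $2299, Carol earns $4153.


Total income = 6318 + 2299 + 4153 = $12770
Alice: $1106 × 6318/12770 = $547.20
Bob: $1106 × 2299/12770 = $199.11
Carol: $1106 × 4153/12770 = $359.69
= Alice: $547.20, Bob: $199.11, Carol: $359.69

Alice: $547.20, Bob: $199.11, Carol: $359.69


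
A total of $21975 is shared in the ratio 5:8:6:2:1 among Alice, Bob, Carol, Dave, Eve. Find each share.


Total parts = 5 + 8 + 6 + 2 + 1 = 22
Alice: 21975 × 5/22 = 4994.32
Bob: 21975 × 8/22 = 7990.91
Carol: 21975 × 6/22 = 5993.18
Dave: 21975 × 2/22 = 1997.73
Eve: 21975 × 1/22 = 998.86
= Alice: $4994.32, Bob: $7990.91, Carol: $5993.18, Dave: $1997.73, Eve: $998.86

Alice: $4994.32, Bob: $7990.91, Carol: $5993.18, Dave: $1997.73, Eve: $998.86
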